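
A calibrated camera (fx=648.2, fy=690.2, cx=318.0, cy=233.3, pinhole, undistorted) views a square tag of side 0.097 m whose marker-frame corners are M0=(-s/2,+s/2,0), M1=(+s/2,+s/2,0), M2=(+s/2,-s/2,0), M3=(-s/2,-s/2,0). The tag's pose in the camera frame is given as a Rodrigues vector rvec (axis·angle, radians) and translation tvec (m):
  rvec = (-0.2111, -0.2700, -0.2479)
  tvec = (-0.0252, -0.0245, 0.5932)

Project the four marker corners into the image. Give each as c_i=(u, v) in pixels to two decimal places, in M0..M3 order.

c0=(252.76, 271.71) c1=(353.85, 246.16) c2=(325.44, 142.72) c3=(225.86, 162.63)

Intrinsics K: fx=648.2, fy=690.2, cx=318.0, cy=233.3
Marker side s = 0.097 m; corners in marker frame (Z=0):
  M0 = (-0.0485, +0.0485, 0)
  M1 = (+0.0485, +0.0485, 0)
  M2 = (+0.0485, -0.0485, 0)
  M3 = (-0.0485, -0.0485, 0)
rvec = (-0.2111, -0.2700, -0.2479), |rvec| = θ = 0.42299 rad = 24.235°
Rodrigues: sinθ=0.41049, 1−cosθ=0.08813; R = I + sinθ·[k]× + (1−cosθ)·[k]×²:
    [+0.93382 +0.26865 -0.23624]
    [-0.21250 +0.94778 +0.23783]
    [+0.28780 -0.17189 +0.94214]
t = (-0.0252, -0.0245, 0.5932) m
M0: Pc = R·M0+t = (-0.05746, +0.03177, +0.57091); u = 648.2·(-0.05746)/0.57091 + 318.0 = 252.7597, v = 690.2·(+0.03177)/0.57091 + 233.3 = 271.7126
M1: Pc = R·M1+t = (+0.03312, +0.01116, +0.59882); u = 648.2·(+0.03312)/0.59882 + 318.0 = 353.8507, v = 690.2·(+0.01116)/0.59882 + 233.3 = 246.1642
M2: Pc = R·M2+t = (+0.00706, -0.08077, +0.61549); u = 648.2·(+0.00706)/0.61549 + 318.0 = 325.4359, v = 690.2·(-0.08077)/0.61549 + 233.3 = 142.7229
M3: Pc = R·M3+t = (-0.08352, -0.06016, +0.58758); u = 648.2·(-0.08352)/0.58758 + 318.0 = 225.8634, v = 690.2·(-0.06016)/0.58758 + 233.3 = 162.6317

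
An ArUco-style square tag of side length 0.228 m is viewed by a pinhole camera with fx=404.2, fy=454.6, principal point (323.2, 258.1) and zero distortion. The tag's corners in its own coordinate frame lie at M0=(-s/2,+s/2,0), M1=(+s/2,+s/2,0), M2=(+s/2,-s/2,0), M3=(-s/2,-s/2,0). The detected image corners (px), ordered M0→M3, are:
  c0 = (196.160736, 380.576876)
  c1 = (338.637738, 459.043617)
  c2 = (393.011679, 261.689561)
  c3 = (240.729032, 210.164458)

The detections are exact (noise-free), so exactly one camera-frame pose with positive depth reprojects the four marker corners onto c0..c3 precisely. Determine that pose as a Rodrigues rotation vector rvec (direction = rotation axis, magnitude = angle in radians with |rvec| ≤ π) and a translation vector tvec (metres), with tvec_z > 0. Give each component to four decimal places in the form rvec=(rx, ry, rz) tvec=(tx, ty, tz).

rvec=(-0.0181, 0.3704, 0.2977) tvec=(-0.0491, 0.0806, 0.5389)

Intrinsics K: fx=404.2, fy=454.6, cx=323.2, cy=258.1
Marker side s = 0.228 m; corners in marker frame (Z=0):
  M0 = (-0.1140, +0.1140, 0)
  M1 = (+0.1140, +0.1140, 0)
  M2 = (+0.1140, -0.1140, 0)
  M3 = (-0.1140, -0.1140, 0)
Detected image corners:
  c0 = (196.160736, 380.576876) px
  c1 = (338.637738, 459.043617) px
  c2 = (393.011679, 261.689561) px
  c3 = (240.729032, 210.164458) px
Planar DLT: solve 8×8 A·h = b for H (H[2,2]=1):
  H  [+451.48223 -195.46903 +286.34260]
  H  [+66.95214 +824.32167 +326.11191]
  H  [-0.66666 +0.06803 +1.00000]
B = K⁻¹H; ‖b₁‖=1.855666, ‖b₂‖=1.855666; λ = 2/(‖b₁‖+‖b₂‖) = 0.538890, sign → tz>0 ⇒ λ=+0.538890
r₁ = λ·B[:,0] = (+0.88919,+0.28333,-0.35925); r₂ = λ·B[:,1] = (-0.28992,+0.95635,+0.03666)
r₃ = r₁×r₂ = (+0.35396,+0.07155,+0.93252); SVD([r₁ r₂ r₃]) → R = UVᵀ:
  R  [+0.88919 -0.28992 +0.35396]
  R  [+0.28333 +0.95635 +0.07155]
  R  [-0.35925 +0.03666 +0.93252]
t = (-0.04914, +0.08062, +0.53889) m
tr R = 2.778057; θ = arccos((tr R − 1)/2) = 0.475578 rad = 27.249°
axis k = ((R−Rᵀ)₃₂, (R−Rᵀ)₁₃, (R−Rᵀ)₂₁) / (2 sinθ) = (-0.038104, +0.778871, +0.626026)
rvec = θ·k = (-0.018121, +0.370414, +0.297724)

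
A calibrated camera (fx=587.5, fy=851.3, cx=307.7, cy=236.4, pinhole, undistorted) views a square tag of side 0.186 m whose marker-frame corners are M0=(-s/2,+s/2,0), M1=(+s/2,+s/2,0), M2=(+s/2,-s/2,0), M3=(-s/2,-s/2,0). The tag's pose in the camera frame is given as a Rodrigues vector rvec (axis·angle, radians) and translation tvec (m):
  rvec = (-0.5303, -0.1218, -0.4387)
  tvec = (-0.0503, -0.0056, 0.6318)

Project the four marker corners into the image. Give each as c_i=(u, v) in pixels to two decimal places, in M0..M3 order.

Intrinsics K: fx=587.5, fy=851.3, cx=307.7, cy=236.4
Marker side s = 0.186 m; corners in marker frame (Z=0):
  M0 = (-0.0930, +0.0930, 0)
  M1 = (+0.0930, +0.0930, 0)
  M2 = (+0.0930, -0.0930, 0)
  M3 = (-0.0930, -0.0930, 0)
rvec = (-0.5303, -0.1218, -0.4387), |rvec| = θ = 0.69894 rad = 40.046°
Rodrigues: sinθ=0.64340, 1−cosθ=0.23447; R = I + sinθ·[k]× + (1−cosθ)·[k]×²:
    [+0.90050 +0.43485 -0.00046]
    [-0.37284 +0.77265 +0.51381]
    [+0.22379 -0.46252 +0.85790]
t = (-0.0503, -0.0056, 0.6318) m
M0: Pc = R·M0+t = (-0.09361, +0.10093, +0.56797); u = 587.5·(-0.09361)/0.56797 + 307.7 = 210.8756, v = 851.3·(+0.10093)/0.56797 + 236.4 = 387.6785
M1: Pc = R·M1+t = (+0.07389, +0.03158, +0.60960); u = 587.5·(+0.07389)/0.60960 + 307.7 = 378.9092, v = 851.3·(+0.03158)/0.60960 + 236.4 = 280.5040
M2: Pc = R·M2+t = (-0.00699, -0.11213, +0.69563); u = 587.5·(-0.00699)/0.69563 + 307.7 = 301.7934, v = 851.3·(-0.11213)/0.69563 + 236.4 = 99.1758
M3: Pc = R·M3+t = (-0.17449, -0.04278, +0.65400); u = 587.5·(-0.17449)/0.65400 + 307.7 = 150.9552, v = 851.3·(-0.04278)/0.65400 + 236.4 = 180.7117

c0=(210.88, 387.68) c1=(378.91, 280.50) c2=(301.79, 99.18) c3=(150.96, 180.71)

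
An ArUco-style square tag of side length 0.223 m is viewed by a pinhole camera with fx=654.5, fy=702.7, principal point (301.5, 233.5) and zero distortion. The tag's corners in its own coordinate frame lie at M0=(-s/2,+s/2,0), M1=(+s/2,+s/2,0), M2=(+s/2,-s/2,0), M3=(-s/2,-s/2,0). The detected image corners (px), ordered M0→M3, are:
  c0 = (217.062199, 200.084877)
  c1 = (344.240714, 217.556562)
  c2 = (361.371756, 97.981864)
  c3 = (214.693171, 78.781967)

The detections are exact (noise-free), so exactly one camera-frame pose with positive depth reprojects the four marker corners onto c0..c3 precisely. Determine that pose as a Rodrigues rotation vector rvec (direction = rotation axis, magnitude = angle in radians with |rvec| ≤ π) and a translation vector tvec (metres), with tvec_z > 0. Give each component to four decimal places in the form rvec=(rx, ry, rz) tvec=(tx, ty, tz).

Intrinsics K: fx=654.5, fy=702.7, cx=301.5, cy=233.5
Marker side s = 0.223 m; corners in marker frame (Z=0):
  M0 = (-0.1115, +0.1115, 0)
  M1 = (+0.1115, +0.1115, 0)
  M2 = (+0.1115, -0.1115, 0)
  M3 = (-0.1115, -0.1115, 0)
Detected image corners:
  c0 = (217.062199, 200.084877) px
  c1 = (344.240714, 217.556562) px
  c2 = (361.371756, 97.981864) px
  c3 = (214.693171, 78.781967) px
Planar DLT: solve 8×8 A·h = b for H (H[2,2]=1):
  H  [+601.65256 +148.14476 +283.83097]
  H  [+77.10237 +634.73584 +152.84412]
  H  [-0.03261 +0.63685 +1.00000]
B = K⁻¹H; ‖b₁‖=0.942587, ‖b₂‖=0.942587; λ = 2/(‖b₁‖+‖b₂‖) = 1.060910, sign → tz>0 ⇒ λ=+1.060910
r₁ = λ·B[:,0] = (+0.99118,+0.12790,-0.03460); r₂ = λ·B[:,1] = (-0.07111,+0.73379,+0.67565)
r₃ = r₁×r₂ = (+0.11180,-0.66723,+0.73641); SVD([r₁ r₂ r₃]) → R = UVᵀ:
  R  [+0.99118 -0.07111 +0.11180]
  R  [+0.12790 +0.73379 -0.66723]
  R  [-0.03460 +0.67565 +0.73641]
t = (-0.02864, -0.12177, +1.06091) m
tr R = 2.461388; θ = arccos((tr R − 1)/2) = 0.751458 rad = 43.055°
axis k = ((R−Rᵀ)₃₂, (R−Rᵀ)₁₃, (R−Rᵀ)₂₁) / (2 sinθ) = (+0.983494, +0.107219, +0.145749)
rvec = θ·k = (+0.739055, +0.080570, +0.109525)

rvec=(0.7391, 0.0806, 0.1095) tvec=(-0.0286, -0.1218, 1.0609)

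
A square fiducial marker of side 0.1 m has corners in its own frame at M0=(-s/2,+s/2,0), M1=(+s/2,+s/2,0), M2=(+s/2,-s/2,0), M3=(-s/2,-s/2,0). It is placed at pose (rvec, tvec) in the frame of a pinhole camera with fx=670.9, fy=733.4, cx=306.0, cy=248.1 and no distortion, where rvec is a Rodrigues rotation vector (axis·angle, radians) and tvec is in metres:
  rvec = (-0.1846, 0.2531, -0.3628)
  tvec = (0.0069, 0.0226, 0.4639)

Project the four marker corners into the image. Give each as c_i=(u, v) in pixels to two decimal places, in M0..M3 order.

c0=(274.15, 386.03) c1=(409.78, 330.92) c2=(357.70, 181.89) c3=(230.55, 240.95)

Intrinsics K: fx=670.9, fy=733.4, cx=306.0, cy=248.1
Marker side s = 0.1 m; corners in marker frame (Z=0):
  M0 = (-0.0500, +0.0500, 0)
  M1 = (+0.0500, +0.0500, 0)
  M2 = (+0.0500, -0.0500, 0)
  M3 = (-0.0500, -0.0500, 0)
rvec = (-0.1846, 0.2531, -0.3628), |rvec| = θ = 0.47933 rad = 27.464°
Rodrigues: sinθ=0.46119, 1−cosθ=0.11270; R = I + sinθ·[k]× + (1−cosθ)·[k]×²:
    [+0.90402 +0.32615 +0.27637]
    [-0.37198 +0.91872 +0.13257]
    [-0.21067 -0.22265 +0.95186]
t = (0.0069, 0.0226, 0.4639) m
M0: Pc = R·M0+t = (-0.02199, +0.08714, +0.46330); u = 670.9·(-0.02199)/0.46330 + 306.0 = 274.1516, v = 733.4·(+0.08714)/0.46330 + 248.1 = 386.0343
M1: Pc = R·M1+t = (+0.06841, +0.04994, +0.44223); u = 670.9·(+0.06841)/0.44223 + 306.0 = 409.7802, v = 733.4·(+0.04994)/0.44223 + 248.1 = 330.9155
M2: Pc = R·M2+t = (+0.03579, -0.04194, +0.46450); u = 670.9·(+0.03579)/0.46450 + 306.0 = 357.6983, v = 733.4·(-0.04194)/0.46450 + 248.1 = 181.8881
M3: Pc = R·M3+t = (-0.05461, -0.00474, +0.48557); u = 670.9·(-0.05461)/0.48557 + 306.0 = 230.5485, v = 733.4·(-0.00474)/0.48557 + 248.1 = 240.9452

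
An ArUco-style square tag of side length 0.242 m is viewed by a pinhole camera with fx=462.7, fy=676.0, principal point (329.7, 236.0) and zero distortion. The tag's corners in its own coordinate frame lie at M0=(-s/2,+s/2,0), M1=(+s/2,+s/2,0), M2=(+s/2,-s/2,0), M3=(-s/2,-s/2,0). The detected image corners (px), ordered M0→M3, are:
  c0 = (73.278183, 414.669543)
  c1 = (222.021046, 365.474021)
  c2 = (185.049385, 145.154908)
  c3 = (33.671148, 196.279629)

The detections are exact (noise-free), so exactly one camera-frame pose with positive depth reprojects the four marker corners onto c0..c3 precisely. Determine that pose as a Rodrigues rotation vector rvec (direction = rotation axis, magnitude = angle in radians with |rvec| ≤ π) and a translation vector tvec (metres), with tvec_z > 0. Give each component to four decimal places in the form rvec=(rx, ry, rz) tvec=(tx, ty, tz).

Intrinsics K: fx=462.7, fy=676.0, cx=329.7, cy=236.0
Marker side s = 0.242 m; corners in marker frame (Z=0):
  M0 = (-0.1210, +0.1210, 0)
  M1 = (+0.1210, +0.1210, 0)
  M2 = (+0.1210, -0.1210, 0)
  M3 = (-0.1210, -0.1210, 0)
Detected image corners:
  c0 = (73.278183, 414.669543) px
  c1 = (222.021046, 365.474021) px
  c2 = (185.049385, 145.154908) px
  c3 = (33.671148, 196.279629) px
Planar DLT: solve 8×8 A·h = b for H (H[2,2]=1):
  H  [+617.63619 +168.17023 +128.51468]
  H  [-212.46781 +928.09796 +281.47741]
  H  [-0.01866 +0.07733 +1.00000]
B = K⁻¹H; ‖b₁‖=1.382962, ‖b₂‖=1.382962; λ = 2/(‖b₁‖+‖b₂‖) = 0.723086, sign → tz>0 ⇒ λ=+0.723086
r₁ = λ·B[:,0] = (+0.97483,-0.22256,-0.01349); r₂ = λ·B[:,1] = (+0.22296,+0.97322,+0.05592)
r₃ = r₁×r₂ = (+0.00069,-0.05752,+0.99834); SVD([r₁ r₂ r₃]) → R = UVᵀ:
  R  [+0.97483 +0.22296 +0.00069]
  R  [-0.22256 +0.97322 -0.05752]
  R  [-0.01349 +0.05592 +0.99834]
t = (-0.31440, +0.04865, +0.72309) m
tr R = 2.946392; θ = arccos((tr R − 1)/2) = 0.232054 rad = 13.296°
axis k = ((R−Rᵀ)₃₂, (R−Rᵀ)₁₃, (R−Rᵀ)₂₁) / (2 sinθ) = (+0.246623, +0.030825, -0.968621)
rvec = θ·k = (+0.057230, +0.007153, -0.224772)

rvec=(0.0572, 0.0072, -0.2248) tvec=(-0.3144, 0.0486, 0.7231)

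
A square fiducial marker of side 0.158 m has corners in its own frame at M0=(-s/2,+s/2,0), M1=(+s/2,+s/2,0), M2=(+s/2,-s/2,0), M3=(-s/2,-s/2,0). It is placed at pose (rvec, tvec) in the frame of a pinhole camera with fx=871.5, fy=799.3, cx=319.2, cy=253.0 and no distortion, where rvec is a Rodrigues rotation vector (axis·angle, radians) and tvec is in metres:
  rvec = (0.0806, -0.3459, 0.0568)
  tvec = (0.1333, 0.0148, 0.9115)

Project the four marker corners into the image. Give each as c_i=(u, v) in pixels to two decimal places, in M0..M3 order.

Intrinsics K: fx=871.5, fy=799.3, cx=319.2, cy=253.0
Marker side s = 0.158 m; corners in marker frame (Z=0):
  M0 = (-0.0790, +0.0790, 0)
  M1 = (+0.0790, +0.0790, 0)
  M2 = (+0.0790, -0.0790, 0)
  M3 = (-0.0790, -0.0790, 0)
rvec = (0.0806, -0.3459, 0.0568), |rvec| = θ = 0.35968 rad = 20.608°
Rodrigues: sinθ=0.35197, 1−cosθ=0.06399; R = I + sinθ·[k]× + (1−cosθ)·[k]×²:
    [+0.93922 -0.06937 -0.33623]
    [+0.04179 +0.99519 -0.08859]
    [+0.34075 +0.06916 +0.93761]
t = (0.1333, 0.0148, 0.9115) m
M0: Pc = R·M0+t = (+0.05362, +0.09012, +0.89004); u = 871.5·(+0.05362)/0.89004 + 319.2 = 371.7037, v = 799.3·(+0.09012)/0.89004 + 253.0 = 333.9305
M1: Pc = R·M1+t = (+0.20202, +0.09672, +0.94388); u = 871.5·(+0.20202)/0.94388 + 319.2 = 505.7261, v = 799.3·(+0.09672)/0.94388 + 253.0 = 334.9060
M2: Pc = R·M2+t = (+0.21298, -0.06052, +0.93296); u = 871.5·(+0.21298)/0.93296 + 319.2 = 518.1496, v = 799.3·(-0.06052)/0.93296 + 253.0 = 201.1515
M3: Pc = R·M3+t = (+0.06458, -0.06712, +0.87912); u = 871.5·(+0.06458)/0.87912 + 319.2 = 383.2223, v = 799.3·(-0.06712)/0.87912 + 253.0 = 191.9724

c0=(371.70, 333.93) c1=(505.73, 334.91) c2=(518.15, 201.15) c3=(383.22, 191.97)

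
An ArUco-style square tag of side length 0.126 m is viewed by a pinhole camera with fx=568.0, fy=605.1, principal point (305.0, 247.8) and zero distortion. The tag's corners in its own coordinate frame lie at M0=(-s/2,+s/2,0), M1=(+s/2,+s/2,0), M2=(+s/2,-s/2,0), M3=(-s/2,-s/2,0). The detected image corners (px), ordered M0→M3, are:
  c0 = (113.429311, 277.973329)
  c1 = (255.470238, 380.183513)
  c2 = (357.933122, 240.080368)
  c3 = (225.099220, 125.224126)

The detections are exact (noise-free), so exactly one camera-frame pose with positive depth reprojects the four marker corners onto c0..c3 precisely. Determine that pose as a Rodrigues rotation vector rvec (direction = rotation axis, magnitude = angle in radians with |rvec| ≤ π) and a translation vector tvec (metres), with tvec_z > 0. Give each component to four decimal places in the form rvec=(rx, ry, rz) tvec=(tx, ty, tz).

rvec=(0.0950, -0.2748, 0.6572) tvec=(-0.0464, 0.0071, 0.4115)

Intrinsics K: fx=568.0, fy=605.1, cx=305.0, cy=247.8
Marker side s = 0.126 m; corners in marker frame (Z=0):
  M0 = (-0.0630, +0.0630, 0)
  M1 = (+0.0630, +0.0630, 0)
  M2 = (+0.0630, -0.0630, 0)
  M3 = (-0.0630, -0.0630, 0)
Detected image corners:
  c0 = (113.429311, 277.973329) px
  c1 = (255.470238, 380.183513) px
  c2 = (357.933122, 240.080368) px
  c3 = (225.099220, 125.224126) px
Planar DLT: solve 8×8 A·h = b for H (H[2,2]=1):
  H  [+1253.64160 -847.81190 +240.94084]
  H  [+1036.47314 +1160.32109 +258.21172]
  H  [+0.68436 +0.00145 +1.00000]
B = K⁻¹H; ‖b₁‖=2.430032, ‖b₂‖=2.430032; λ = 2/(‖b₁‖+‖b₂‖) = 0.411517, sign → tz>0 ⇒ λ=+0.411517
r₁ = λ·B[:,0] = (+0.75704,+0.58956,+0.28162); r₂ = λ·B[:,1] = (-0.61456,+0.78887,+0.00060)
r₃ = r₁×r₂ = (-0.22181,-0.17353,+0.95952); SVD([r₁ r₂ r₃]) → R = UVᵀ:
  R  [+0.75704 -0.61456 -0.22181]
  R  [+0.58956 +0.78887 -0.17353]
  R  [+0.28162 +0.00060 +0.95952]
t = (-0.04641, +0.00708, +0.41152) m
tr R = 2.505434; θ = arccos((tr R − 1)/2) = 0.718617 rad = 41.174°
axis k = ((R−Rᵀ)₃₂, (R−Rᵀ)₁₃, (R−Rᵀ)₂₁) / (2 sinθ) = (+0.132247, -0.382350, +0.914505)
rvec = θ·k = (+0.095035, -0.274763, +0.657179)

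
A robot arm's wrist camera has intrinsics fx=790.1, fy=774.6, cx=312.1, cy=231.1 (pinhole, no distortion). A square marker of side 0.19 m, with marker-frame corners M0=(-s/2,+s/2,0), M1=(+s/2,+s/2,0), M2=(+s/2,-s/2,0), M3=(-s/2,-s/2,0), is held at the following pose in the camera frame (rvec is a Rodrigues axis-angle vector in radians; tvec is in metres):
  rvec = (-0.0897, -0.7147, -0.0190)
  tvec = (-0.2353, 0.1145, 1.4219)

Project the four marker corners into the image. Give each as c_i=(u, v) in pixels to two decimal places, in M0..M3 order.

c0=(135.39, 350.15) c1=(227.05, 341.43) c2=(223.03, 242.08) c3=(131.97, 241.65)

Intrinsics K: fx=790.1, fy=774.6, cx=312.1, cy=231.1
Marker side s = 0.19 m; corners in marker frame (Z=0):
  M0 = (-0.0950, +0.0950, 0)
  M1 = (+0.0950, +0.0950, 0)
  M2 = (+0.0950, -0.0950, 0)
  M3 = (-0.0950, -0.0950, 0)
rvec = (-0.0897, -0.7147, -0.0190), |rvec| = θ = 0.72056 rad = 41.285°
Rodrigues: sinθ=0.65980, 1−cosθ=0.24856; R = I + sinθ·[k]× + (1−cosθ)·[k]×²:
    [+0.75529 +0.04809 -0.65362]
    [+0.01329 +0.99598 +0.08864]
    [+0.65526 -0.07564 +0.75161]
t = (-0.2353, 0.1145, 1.4219) m
M0: Pc = R·M0+t = (-0.30248, +0.20785, +1.35247); u = 790.1·(-0.30248)/1.35247 + 312.1 = 135.3911, v = 774.6·(+0.20785)/1.35247 + 231.1 = 350.1451
M1: Pc = R·M1+t = (-0.15898, +0.21038, +1.47696); u = 790.1·(-0.15898)/1.47696 + 312.1 = 227.0544, v = 774.6·(+0.21038)/1.47696 + 231.1 = 341.4349
M2: Pc = R·M2+t = (-0.16812, +0.02115, +1.49133); u = 790.1·(-0.16812)/1.49133 + 312.1 = 223.0332, v = 774.6·(+0.02115)/1.49133 + 231.1 = 242.0828
M3: Pc = R·M3+t = (-0.31162, +0.01862, +1.36684); u = 790.1·(-0.31162)/1.36684 + 312.1 = 131.9674, v = 774.6·(+0.01862)/1.36684 + 231.1 = 241.6519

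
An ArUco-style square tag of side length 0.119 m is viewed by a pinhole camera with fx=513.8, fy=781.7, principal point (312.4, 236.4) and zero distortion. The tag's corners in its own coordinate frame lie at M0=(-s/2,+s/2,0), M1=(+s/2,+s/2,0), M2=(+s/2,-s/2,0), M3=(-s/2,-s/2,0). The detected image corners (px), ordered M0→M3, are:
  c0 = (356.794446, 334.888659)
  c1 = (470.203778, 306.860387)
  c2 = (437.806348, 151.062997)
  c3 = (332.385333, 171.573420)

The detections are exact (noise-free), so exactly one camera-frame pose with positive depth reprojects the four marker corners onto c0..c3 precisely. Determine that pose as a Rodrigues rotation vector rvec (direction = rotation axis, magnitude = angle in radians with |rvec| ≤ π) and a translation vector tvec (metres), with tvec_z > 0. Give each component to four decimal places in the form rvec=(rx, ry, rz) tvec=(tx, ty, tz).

Intrinsics K: fx=513.8, fy=781.7, cx=312.4, cy=236.4
Marker side s = 0.119 m; corners in marker frame (Z=0):
  M0 = (-0.0595, +0.0595, 0)
  M1 = (+0.0595, +0.0595, 0)
  M2 = (+0.0595, -0.0595, 0)
  M3 = (-0.0595, -0.0595, 0)
Detected image corners:
  c0 = (356.794446, 334.888659) px
  c1 = (470.203778, 306.860387) px
  c2 = (437.806348, 151.062997) px
  c3 = (332.385333, 171.573420) px
Planar DLT: solve 8×8 A·h = b for H (H[2,2]=1):
  H  [+1034.32561 -35.89043 +399.66284]
  H  [-132.45914 +1174.12336 +237.61516]
  H  [+0.29113 -0.68910 +1.00000]
B = K⁻¹H; ‖b₁‖=1.876764, ‖b₂‖=1.876764; λ = 2/(‖b₁‖+‖b₂‖) = 0.532832, sign → tz>0 ⇒ λ=+0.532832
r₁ = λ·B[:,0] = (+0.97832,-0.13720,+0.15512); r₂ = λ·B[:,1] = (+0.18603,+0.91136,-0.36717)
r₃ = r₁×r₂ = (-0.09100,+0.38807,+0.91713); SVD([r₁ r₂ r₃]) → R = UVᵀ:
  R  [+0.97832 +0.18603 -0.09100]
  R  [-0.13720 +0.91136 +0.38807]
  R  [+0.15512 -0.36717 +0.91713]
t = (+0.09050, +0.00083, +0.53283) m
tr R = 2.806808; θ = arccos((tr R − 1)/2) = 0.443153 rad = 25.391°
axis k = ((R−Rᵀ)₃₂, (R−Rᵀ)₁₃, (R−Rᵀ)₂₁) / (2 sinθ) = (-0.880668, -0.286991, -0.376908)
rvec = θ·k = (-0.390271, -0.127181, -0.167028)

rvec=(-0.3903, -0.1272, -0.1670) tvec=(0.0905, 0.0008, 0.5328)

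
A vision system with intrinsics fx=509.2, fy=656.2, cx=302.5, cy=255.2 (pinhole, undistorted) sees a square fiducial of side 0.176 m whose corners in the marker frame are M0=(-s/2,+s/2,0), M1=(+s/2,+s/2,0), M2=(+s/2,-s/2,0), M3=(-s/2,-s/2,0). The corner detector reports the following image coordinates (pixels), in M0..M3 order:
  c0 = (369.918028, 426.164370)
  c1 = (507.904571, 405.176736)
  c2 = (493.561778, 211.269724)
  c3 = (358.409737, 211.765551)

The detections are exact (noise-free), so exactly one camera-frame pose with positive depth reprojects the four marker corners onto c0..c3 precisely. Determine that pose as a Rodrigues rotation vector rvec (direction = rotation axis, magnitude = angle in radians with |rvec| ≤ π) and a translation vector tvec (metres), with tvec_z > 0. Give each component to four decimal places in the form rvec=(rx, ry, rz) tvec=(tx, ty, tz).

rvec=(-0.1059, -0.3232, -0.0415) tvec=(0.1487, 0.0490, 0.5684)

Intrinsics K: fx=509.2, fy=656.2, cx=302.5, cy=255.2
Marker side s = 0.176 m; corners in marker frame (Z=0):
  M0 = (-0.0880, +0.0880, 0)
  M1 = (+0.0880, +0.0880, 0)
  M2 = (+0.0880, -0.0880, 0)
  M3 = (-0.0880, -0.0880, 0)
Detected image corners:
  c0 = (369.918028, 426.164370) px
  c1 = (507.904571, 405.176736) px
  c2 = (493.561778, 211.269724) px
  c3 = (358.409737, 211.765551) px
Planar DLT: solve 8×8 A·h = b for H (H[2,2]=1):
  H  [+1018.57891 -0.13262 +435.72419]
  H  [+115.86763 +1103.44345 +311.79229]
  H  [+0.56131 -0.17105 +1.00000]
B = K⁻¹H; ‖b₁‖=1.759359, ‖b₂‖=1.759359; λ = 2/(‖b₁‖+‖b₂‖) = 0.568389, sign → tz>0 ⇒ λ=+0.568389
r₁ = λ·B[:,0] = (+0.94744,-0.02372,+0.31904); r₂ = λ·B[:,1] = (+0.05761,+0.99359,-0.09722)
r₃ = r₁×r₂ = (-0.31469,+0.11049,+0.94274); SVD([r₁ r₂ r₃]) → R = UVᵀ:
  R  [+0.94744 +0.05761 -0.31469]
  R  [-0.02372 +0.99359 +0.11049]
  R  [+0.31904 -0.09722 +0.94274]
t = (+0.14871, +0.04902, +0.56839) m
tr R = 2.883778; θ = arccos((tr R − 1)/2) = 0.342587 rad = 19.629°
axis k = ((R−Rᵀ)₃₂, (R−Rᵀ)₁₃, (R−Rᵀ)₂₁) / (2 sinθ) = (-0.309173, -0.943271, -0.121046)
rvec = θ·k = (-0.105919, -0.323152, -0.041469)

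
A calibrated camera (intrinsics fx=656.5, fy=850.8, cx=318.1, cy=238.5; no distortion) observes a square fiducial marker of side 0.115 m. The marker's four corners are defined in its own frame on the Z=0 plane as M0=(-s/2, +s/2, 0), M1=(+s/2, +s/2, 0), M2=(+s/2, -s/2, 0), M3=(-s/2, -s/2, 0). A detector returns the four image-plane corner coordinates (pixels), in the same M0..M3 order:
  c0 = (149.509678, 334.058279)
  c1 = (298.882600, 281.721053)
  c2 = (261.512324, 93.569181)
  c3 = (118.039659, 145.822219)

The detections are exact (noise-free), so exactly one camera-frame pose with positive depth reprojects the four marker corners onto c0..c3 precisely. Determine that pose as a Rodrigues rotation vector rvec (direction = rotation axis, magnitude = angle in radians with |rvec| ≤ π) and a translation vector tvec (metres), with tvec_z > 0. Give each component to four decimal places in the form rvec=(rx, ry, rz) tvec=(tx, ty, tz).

rvec=(-0.1569, 0.0647, -0.2617) tvec=(-0.0840, -0.0153, 0.4934)

Intrinsics K: fx=656.5, fy=850.8, cx=318.1, cy=238.5
Marker side s = 0.115 m; corners in marker frame (Z=0):
  M0 = (-0.0575, +0.0575, 0)
  M1 = (+0.0575, +0.0575, 0)
  M2 = (+0.0575, -0.0575, 0)
  M3 = (-0.0575, -0.0575, 0)
Detected image corners:
  c0 = (149.509678, 334.058279) px
  c1 = (298.882600, 281.721053) px
  c2 = (261.512324, 93.569181) px
  c3 = (118.039659, 145.822219) px
Planar DLT: solve 8×8 A·h = b for H (H[2,2]=1):
  H  [+1254.59283 +230.91774 +206.29034]
  H  [-473.49301 +1565.96801 +212.14035]
  H  [-0.08775 -0.32977 +1.00000]
B = K⁻¹H; ‖b₁‖=2.026574, ‖b₂‖=2.026574; λ = 2/(‖b₁‖+‖b₂‖) = 0.493444, sign → tz>0 ⇒ λ=+0.493444
r₁ = λ·B[:,0] = (+0.96397,-0.26248,-0.04330); r₂ = λ·B[:,1] = (+0.25241,+0.95384,-0.16272)
r₃ = r₁×r₂ = (+0.08401,+0.14593,+0.98572); SVD([r₁ r₂ r₃]) → R = UVᵀ:
  R  [+0.96397 +0.25241 +0.08401]
  R  [-0.26248 +0.95384 +0.14593]
  R  [-0.04330 -0.16272 +0.98572]
t = (-0.08404, -0.01529, +0.49344) m
tr R = 2.903527; θ = arccos((tr R − 1)/2) = 0.311864 rad = 17.868°
axis k = ((R−Rᵀ)₃₂, (R−Rᵀ)₁₃, (R−Rᵀ)₂₁) / (2 sinθ) = (-0.502972, +0.207457, -0.839036)
rvec = θ·k = (-0.156859, +0.064698, -0.261665)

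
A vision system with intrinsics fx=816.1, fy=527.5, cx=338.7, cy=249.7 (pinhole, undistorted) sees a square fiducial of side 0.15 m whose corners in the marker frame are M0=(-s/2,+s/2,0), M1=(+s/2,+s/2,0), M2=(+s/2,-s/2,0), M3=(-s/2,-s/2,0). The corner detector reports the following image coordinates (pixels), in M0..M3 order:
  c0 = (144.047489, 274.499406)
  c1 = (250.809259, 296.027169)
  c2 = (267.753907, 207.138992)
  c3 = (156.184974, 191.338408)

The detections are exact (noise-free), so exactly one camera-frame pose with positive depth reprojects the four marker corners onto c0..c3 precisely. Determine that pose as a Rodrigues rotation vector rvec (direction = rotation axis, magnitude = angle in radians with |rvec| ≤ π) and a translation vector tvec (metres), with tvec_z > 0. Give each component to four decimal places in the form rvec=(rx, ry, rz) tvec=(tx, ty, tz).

Intrinsics K: fx=816.1, fy=527.5, cx=338.7, cy=249.7
Marker side s = 0.15 m; corners in marker frame (Z=0):
  M0 = (-0.0750, +0.0750, 0)
  M1 = (+0.0750, +0.0750, 0)
  M2 = (+0.0750, -0.0750, 0)
  M3 = (-0.0750, -0.0750, 0)
Detected image corners:
  c0 = (144.047489, 274.499406) px
  c1 = (250.809259, 296.027169) px
  c2 = (267.753907, 207.138992) px
  c3 = (156.184974, 191.338408) px
Planar DLT: solve 8×8 A·h = b for H (H[2,2]=1):
  H  [+626.52154 -49.70393 +202.55532]
  H  [+5.25680 +627.99148 +242.64082]
  H  [-0.49328 +0.22786 +1.00000]
B = K⁻¹H; ‖b₁‖=1.117232, ‖b₂‖=1.117232; λ = 2/(‖b₁‖+‖b₂‖) = 0.895069, sign → tz>0 ⇒ λ=+0.895069
r₁ = λ·B[:,0] = (+0.87039,+0.21792,-0.44152); r₂ = λ·B[:,1] = (-0.13916,+0.96904,+0.20395)
r₃ = r₁×r₂ = (+0.47229,-0.11608,+0.87376); SVD([r₁ r₂ r₃]) → R = UVᵀ:
  R  [+0.87039 -0.13916 +0.47229]
  R  [+0.21792 +0.96904 -0.11608]
  R  [-0.44152 +0.20395 +0.87376]
t = (-0.14932, -0.01198, +0.89507) m
tr R = 2.713190; θ = arccos((tr R − 1)/2) = 0.542162 rad = 31.064°
axis k = ((R−Rᵀ)₃₂, (R−Rᵀ)₁₃, (R−Rᵀ)₂₁) / (2 sinθ) = (+0.310116, +0.885496, +0.346013)
rvec = θ·k = (+0.168133, +0.480083, +0.187595)

rvec=(0.1681, 0.4801, 0.1876) tvec=(-0.1493, -0.0120, 0.8951)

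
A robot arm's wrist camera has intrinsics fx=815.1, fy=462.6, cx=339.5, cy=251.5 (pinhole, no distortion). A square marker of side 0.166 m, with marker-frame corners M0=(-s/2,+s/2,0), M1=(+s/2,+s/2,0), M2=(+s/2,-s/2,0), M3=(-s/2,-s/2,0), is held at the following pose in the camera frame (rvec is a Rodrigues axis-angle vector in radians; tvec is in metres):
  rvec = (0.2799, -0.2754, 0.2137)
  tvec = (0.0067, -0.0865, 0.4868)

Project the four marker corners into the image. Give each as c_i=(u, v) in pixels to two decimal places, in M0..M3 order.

c0=(184.63, 229.86) c1=(438.34, 256.24) c2=(513.77, 109.85) c3=(245.41, 64.82)

Intrinsics K: fx=815.1, fy=462.6, cx=339.5, cy=251.5
Marker side s = 0.166 m; corners in marker frame (Z=0):
  M0 = (-0.0830, +0.0830, 0)
  M1 = (+0.0830, +0.0830, 0)
  M2 = (+0.0830, -0.0830, 0)
  M3 = (-0.0830, -0.0830, 0)
rvec = (0.2799, -0.2754, 0.2137), |rvec| = θ = 0.44705 rad = 25.614°
Rodrigues: sinθ=0.43231, 1−cosθ=0.09828; R = I + sinθ·[k]× + (1−cosθ)·[k]×²:
    [+0.94025 -0.24456 -0.23691]
    [+0.16875 +0.93902 -0.29961]
    [+0.29573 +0.24173 +0.92418]
t = (0.0067, -0.0865, 0.4868) m
M0: Pc = R·M0+t = (-0.09164, -0.02257, +0.48232); u = 815.1·(-0.09164)/0.48232 + 339.5 = 184.6336, v = 462.6·(-0.02257)/0.48232 + 251.5 = 229.8552
M1: Pc = R·M1+t = (+0.06444, +0.00544, +0.53141); u = 815.1·(+0.06444)/0.53141 + 339.5 = 438.3447, v = 462.6·(+0.00544)/0.53141 + 251.5 = 256.2397
M2: Pc = R·M2+t = (+0.10504, -0.15043, +0.49128); u = 815.1·(+0.10504)/0.49128 + 339.5 = 513.7730, v = 462.6·(-0.15043)/0.49128 + 251.5 = 109.8500
M3: Pc = R·M3+t = (-0.05104, -0.17844, +0.44219); u = 815.1·(-0.05104)/0.44219 + 339.5 = 245.4124, v = 462.6·(-0.17844)/0.44219 + 251.5 = 64.8192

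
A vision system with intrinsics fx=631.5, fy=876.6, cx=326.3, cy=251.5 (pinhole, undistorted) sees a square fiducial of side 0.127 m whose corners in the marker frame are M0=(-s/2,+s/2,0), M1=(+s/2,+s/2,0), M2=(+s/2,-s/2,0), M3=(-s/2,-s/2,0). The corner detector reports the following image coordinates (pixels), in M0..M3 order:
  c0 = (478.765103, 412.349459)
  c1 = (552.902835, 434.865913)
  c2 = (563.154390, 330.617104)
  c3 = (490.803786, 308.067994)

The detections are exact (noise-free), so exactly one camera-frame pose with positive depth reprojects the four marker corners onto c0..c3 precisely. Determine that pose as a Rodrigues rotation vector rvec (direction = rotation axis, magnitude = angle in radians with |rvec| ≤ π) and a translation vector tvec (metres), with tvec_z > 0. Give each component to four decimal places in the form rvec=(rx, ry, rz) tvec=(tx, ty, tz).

rvec=(-0.1910, -0.0662, 0.2160) tvec=(0.3254, 0.1433, 1.0522)

Intrinsics K: fx=631.5, fy=876.6, cx=326.3, cy=251.5
Marker side s = 0.127 m; corners in marker frame (Z=0):
  M0 = (-0.0635, +0.0635, 0)
  M1 = (+0.0635, +0.0635, 0)
  M2 = (+0.0635, -0.0635, 0)
  M3 = (-0.0635, -0.0635, 0)
Detected image corners:
  c0 = (478.765103, 412.349459) px
  c1 = (552.902835, 434.865913) px
  c2 = (563.154390, 330.617104) px
  c3 = (490.803786, 308.067994) px
Planar DLT: solve 8×8 A·h = b for H (H[2,2]=1):
  H  [+598.84715 -184.53319 +521.57125]
  H  [+193.24445 +752.02330 +370.89103]
  H  [+0.04259 -0.18564 +1.00000]
B = K⁻¹H; ‖b₁‖=0.950360, ‖b₂‖=0.950360; λ = 2/(‖b₁‖+‖b₂‖) = 1.052233, sign → tz>0 ⇒ λ=+1.052233
r₁ = λ·B[:,0] = (+0.97467,+0.21911,+0.04481); r₂ = λ·B[:,1] = (-0.20654,+0.95874,-0.19534)
r₃ = r₁×r₂ = (-0.08576,+0.18114,+0.97971); SVD([r₁ r₂ r₃]) → R = UVᵀ:
  R  [+0.97467 -0.20654 -0.08576]
  R  [+0.21911 +0.95874 +0.18114]
  R  [+0.04481 -0.19534 +0.97971]
t = (+0.32537, +0.14331, +1.05223) m
tr R = 2.913123; θ = arccos((tr R − 1)/2) = 0.295827 rad = 16.950°
axis k = ((R−Rᵀ)₃₂, (R−Rᵀ)₁₃, (R−Rᵀ)₂₁) / (2 sinθ) = (-0.645688, -0.223940, +0.730026)
rvec = θ·k = (-0.191012, -0.066247, +0.215961)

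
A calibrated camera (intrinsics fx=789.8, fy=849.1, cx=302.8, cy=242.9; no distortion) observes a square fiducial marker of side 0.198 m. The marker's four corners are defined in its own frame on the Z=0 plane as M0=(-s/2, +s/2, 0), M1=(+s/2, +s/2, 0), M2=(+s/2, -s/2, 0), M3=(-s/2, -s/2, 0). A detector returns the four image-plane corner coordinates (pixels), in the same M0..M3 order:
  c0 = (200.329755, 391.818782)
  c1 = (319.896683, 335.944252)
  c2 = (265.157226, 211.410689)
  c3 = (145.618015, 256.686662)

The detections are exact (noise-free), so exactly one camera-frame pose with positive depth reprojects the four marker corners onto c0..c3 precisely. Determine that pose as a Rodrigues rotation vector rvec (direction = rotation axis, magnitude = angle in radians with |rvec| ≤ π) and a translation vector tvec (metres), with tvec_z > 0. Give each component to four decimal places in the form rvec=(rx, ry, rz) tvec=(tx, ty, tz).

Intrinsics K: fx=789.8, fy=849.1, cx=302.8, cy=242.9
Marker side s = 0.198 m; corners in marker frame (Z=0):
  M0 = (-0.0990, +0.0990, 0)
  M1 = (+0.0990, +0.0990, 0)
  M2 = (+0.0990, -0.0990, 0)
  M3 = (-0.0990, -0.0990, 0)
Detected image corners:
  c0 = (200.329755, 391.818782) px
  c1 = (319.896683, 335.944252) px
  c2 = (265.157226, 211.410689) px
  c3 = (145.618015, 256.686662) px
Planar DLT: solve 8×8 A·h = b for H (H[2,2]=1):
  H  [+685.15010 +238.88471 +234.38219]
  H  [-150.51324 +606.61470 +297.05440]
  H  [+0.34951 -0.16116 +1.00000]
B = K⁻¹H; ‖b₁‖=0.858513, ‖b₂‖=0.858513; λ = 2/(‖b₁‖+‖b₂‖) = 1.164805, sign → tz>0 ⇒ λ=+1.164805
r₁ = λ·B[:,0] = (+0.85439,-0.32294,+0.40711); r₂ = λ·B[:,1] = (+0.42428,+0.88586,-0.18772)
r₃ = r₁×r₂ = (-0.30002,+0.33311,+0.89388); SVD([r₁ r₂ r₃]) → R = UVᵀ:
  R  [+0.85439 +0.42428 -0.30002]
  R  [-0.32294 +0.88586 +0.33311]
  R  [+0.40711 -0.18772 +0.89388]
t = (-0.10090, +0.07429, +1.16481) m
tr R = 2.634130; θ = arccos((tr R − 1)/2) = 0.614495 rad = 35.208°
axis k = ((R−Rᵀ)₃₂, (R−Rᵀ)₁₃, (R−Rᵀ)₂₁) / (2 sinθ) = (-0.451680, -0.613244, -0.648010)
rvec = θ·k = (-0.277555, -0.376835, -0.398199)

rvec=(-0.2776, -0.3768, -0.3982) tvec=(-0.1009, 0.0743, 1.1648)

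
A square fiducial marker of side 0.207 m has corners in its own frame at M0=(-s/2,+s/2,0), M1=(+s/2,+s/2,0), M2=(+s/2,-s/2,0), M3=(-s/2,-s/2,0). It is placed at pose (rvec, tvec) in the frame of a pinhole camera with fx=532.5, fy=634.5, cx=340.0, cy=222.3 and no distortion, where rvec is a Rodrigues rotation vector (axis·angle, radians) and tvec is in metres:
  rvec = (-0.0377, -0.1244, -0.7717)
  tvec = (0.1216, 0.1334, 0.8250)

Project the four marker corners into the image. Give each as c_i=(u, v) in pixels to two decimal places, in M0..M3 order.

Intrinsics K: fx=532.5, fy=634.5, cx=340.0, cy=222.3
Marker side s = 0.207 m; corners in marker frame (Z=0):
  M0 = (-0.1035, +0.1035, 0)
  M1 = (+0.1035, +0.1035, 0)
  M2 = (+0.1035, -0.1035, 0)
  M3 = (-0.1035, -0.1035, 0)
rvec = (-0.0377, -0.1244, -0.7717), |rvec| = θ = 0.78257 rad = 44.838°
Rodrigues: sinθ=0.70510, 1−cosθ=0.29090; R = I + sinθ·[k]× + (1−cosθ)·[k]×²:
    [+0.70978 +0.69754 -0.09827]
    [-0.69308 +0.71645 +0.07957]
    [+0.12590 +0.01163 +0.99197]
t = (0.1216, 0.1334, 0.8250) m
M0: Pc = R·M0+t = (+0.12033, +0.27929, +0.81317); u = 532.5·(+0.12033)/0.81317 + 340.0 = 418.7992, v = 634.5·(+0.27929)/0.81317 + 222.3 = 440.2212
M1: Pc = R·M1+t = (+0.26726, +0.13582, +0.83924); u = 532.5·(+0.26726)/0.83924 + 340.0 = 509.5764, v = 634.5·(+0.13582)/0.83924 + 222.3 = 324.9853
M2: Pc = R·M2+t = (+0.12287, -0.01249, +0.83683); u = 532.5·(+0.12287)/0.83683 + 340.0 = 418.1841, v = 634.5·(-0.01249)/0.83683 + 222.3 = 212.8321
M3: Pc = R·M3+t = (-0.02406, +0.13098, +0.81076); u = 532.5·(-0.02406)/0.81076 + 340.0 = 324.1996, v = 634.5·(+0.13098)/0.81076 + 222.3 = 324.8050

c0=(418.80, 440.22) c1=(509.58, 324.99) c2=(418.18, 212.83) c3=(324.20, 324.81)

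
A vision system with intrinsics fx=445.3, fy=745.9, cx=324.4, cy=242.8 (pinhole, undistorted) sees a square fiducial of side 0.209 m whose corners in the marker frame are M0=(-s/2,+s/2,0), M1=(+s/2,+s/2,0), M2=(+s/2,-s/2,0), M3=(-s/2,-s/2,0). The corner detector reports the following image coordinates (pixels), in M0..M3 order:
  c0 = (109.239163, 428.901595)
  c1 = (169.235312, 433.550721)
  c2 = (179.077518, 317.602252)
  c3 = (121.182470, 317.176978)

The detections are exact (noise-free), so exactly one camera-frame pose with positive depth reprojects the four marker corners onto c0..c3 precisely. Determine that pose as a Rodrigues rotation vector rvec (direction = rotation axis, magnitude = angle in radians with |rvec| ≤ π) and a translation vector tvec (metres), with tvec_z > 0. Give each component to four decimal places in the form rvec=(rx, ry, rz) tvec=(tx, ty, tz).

Intrinsics K: fx=445.3, fy=745.9, cx=324.4, cy=242.8
Marker side s = 0.209 m; corners in marker frame (Z=0):
  M0 = (-0.1045, +0.1045, 0)
  M1 = (+0.1045, +0.1045, 0)
  M2 = (+0.1045, -0.1045, 0)
  M3 = (-0.1045, -0.1045, 0)
Detected image corners:
  c0 = (109.239163, 428.901595) px
  c1 = (169.235312, 433.550721) px
  c2 = (179.077518, 317.602252) px
  c3 = (121.182470, 317.176978) px
Planar DLT: solve 8×8 A·h = b for H (H[2,2]=1):
  H  [+256.89684 -81.51094 +144.26600]
  H  [-52.83683 +468.68419 +373.08036]
  H  [-0.17302 -0.20252 +1.00000]
B = K⁻¹H; ‖b₁‖=0.724077, ‖b₂‖=0.724077; λ = 2/(‖b₁‖+‖b₂‖) = 1.381068, sign → tz>0 ⇒ λ=+1.381068
r₁ = λ·B[:,0] = (+0.97082,-0.02005,-0.23895); r₂ = λ·B[:,1] = (-0.04904,+0.95884,-0.27970)
r₃ = r₁×r₂ = (+0.23472,+0.28326,+0.92988); SVD([r₁ r₂ r₃]) → R = UVᵀ:
  R  [+0.97082 -0.04904 +0.23472]
  R  [-0.02005 +0.95884 +0.28326]
  R  [-0.23895 -0.27970 +0.92988]
t = (-0.55867, +0.24122, +1.38107) m
tr R = 2.859537; θ = arccos((tr R − 1)/2) = 0.377013 rad = 21.601°
axis k = ((R−Rᵀ)₃₂, (R−Rᵀ)₁₃, (R−Rᵀ)₂₁) / (2 sinθ) = (-0.764578, +0.643327, +0.039379)
rvec = θ·k = (-0.288256, +0.242543, +0.014847)

rvec=(-0.2883, 0.2425, 0.0148) tvec=(-0.5587, 0.2412, 1.3811)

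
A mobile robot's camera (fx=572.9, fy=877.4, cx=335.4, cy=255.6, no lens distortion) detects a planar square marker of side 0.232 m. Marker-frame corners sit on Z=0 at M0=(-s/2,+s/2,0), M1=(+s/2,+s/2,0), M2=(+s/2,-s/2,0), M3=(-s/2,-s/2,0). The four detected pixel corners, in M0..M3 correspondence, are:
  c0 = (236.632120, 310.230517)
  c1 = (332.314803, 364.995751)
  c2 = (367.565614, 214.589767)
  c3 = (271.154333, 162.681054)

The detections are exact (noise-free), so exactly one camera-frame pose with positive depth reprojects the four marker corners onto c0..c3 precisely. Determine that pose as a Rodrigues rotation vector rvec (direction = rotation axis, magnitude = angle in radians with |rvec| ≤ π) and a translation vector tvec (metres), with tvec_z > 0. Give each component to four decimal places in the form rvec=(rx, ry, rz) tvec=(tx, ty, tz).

rvec=(-0.0155, 0.1071, 0.3443) tvec=(-0.0762, 0.0107, 1.2862)

Intrinsics K: fx=572.9, fy=877.4, cx=335.4, cy=255.6
Marker side s = 0.232 m; corners in marker frame (Z=0):
  M0 = (-0.1160, +0.1160, 0)
  M1 = (+0.1160, +0.1160, 0)
  M2 = (+0.1160, -0.1160, 0)
  M3 = (-0.1160, -0.1160, 0)
Detected image corners:
  c0 = (236.632120, 310.230517) px
  c1 = (332.314803, 364.995751) px
  c2 = (367.565614, 214.589767) px
  c3 = (271.154333, 162.681054) px
Planar DLT: solve 8×8 A·h = b for H (H[2,2]=1):
  H  [+388.78643 -149.64214 +301.44679]
  H  [+207.93269 +642.70935 +262.88645]
  H  [-0.08350 +0.00237 +1.00000]
B = K⁻¹H; ‖b₁‖=0.777513, ‖b₂‖=0.777513; λ = 2/(‖b₁‖+‖b₂‖) = 1.286152, sign → tz>0 ⇒ λ=+1.286152
r₁ = λ·B[:,0] = (+0.93569,+0.33609,-0.10739); r₂ = λ·B[:,1] = (-0.33773,+0.94124,+0.00305)
r₃ = r₁×r₂ = (+0.10210,+0.03342,+0.99421); SVD([r₁ r₂ r₃]) → R = UVᵀ:
  R  [+0.93569 -0.33773 +0.10210]
  R  [+0.33609 +0.94124 +0.03342]
  R  [-0.10739 +0.00305 +0.99421]
t = (-0.07622, +0.01068, +1.28615) m
tr R = 2.871140; θ = arccos((tr R − 1)/2) = 0.360926 rad = 20.680°
axis k = ((R−Rᵀ)₃₂, (R−Rᵀ)₁₃, (R−Rᵀ)₂₁) / (2 sinθ) = (-0.042997, +0.296610, +0.954030)
rvec = θ·k = (-0.015519, +0.107054, +0.344335)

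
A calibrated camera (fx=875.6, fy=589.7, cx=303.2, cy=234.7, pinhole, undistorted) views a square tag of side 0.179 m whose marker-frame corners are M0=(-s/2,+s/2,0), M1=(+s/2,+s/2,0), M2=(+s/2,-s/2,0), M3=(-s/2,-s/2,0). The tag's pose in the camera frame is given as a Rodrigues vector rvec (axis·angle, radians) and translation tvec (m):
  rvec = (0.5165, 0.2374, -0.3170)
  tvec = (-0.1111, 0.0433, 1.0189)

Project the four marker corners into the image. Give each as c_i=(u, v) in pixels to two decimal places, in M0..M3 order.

c0=(172.43, 309.69) c1=(306.03, 289.46) c2=(247.96, 202.84) c3=(106.90, 229.29)

Intrinsics K: fx=875.6, fy=589.7, cx=303.2, cy=234.7
Marker side s = 0.179 m; corners in marker frame (Z=0):
  M0 = (-0.0895, +0.0895, 0)
  M1 = (+0.0895, +0.0895, 0)
  M2 = (+0.0895, -0.0895, 0)
  M3 = (-0.0895, -0.0895, 0)
rvec = (0.5165, 0.2374, -0.3170), |rvec| = θ = 0.65086 rad = 37.292°
Rodrigues: sinθ=0.60587, 1−cosθ=0.20444; R = I + sinθ·[k]× + (1−cosθ)·[k]×²:
    [+0.92431 +0.35426 +0.14197]
    [-0.23591 +0.82276 -0.51712]
    [-0.30001 +0.44448 +0.84406]
t = (-0.1111, 0.0433, 1.0189) m
M0: Pc = R·M0+t = (-0.16212, +0.13805, +1.08553); u = 875.6·(-0.16212)/1.08553 + 303.2 = 172.4334, v = 589.7·(+0.13805)/1.08553 + 234.7 = 309.6945
M1: Pc = R·M1+t = (+0.00333, +0.09582, +1.03183); u = 875.6·(+0.00333)/1.03183 + 303.2 = 306.0274, v = 589.7·(+0.09582)/1.03183 + 234.7 = 289.4636
M2: Pc = R·M2+t = (-0.06008, -0.05145, +0.95227); u = 875.6·(-0.06008)/0.95227 + 303.2 = 247.9561, v = 589.7·(-0.05145)/0.95227 + 234.7 = 202.8383
M3: Pc = R·M3+t = (-0.22553, -0.00922, +1.00597); u = 875.6·(-0.22553)/1.00597 + 303.2 = 106.8961, v = 589.7·(-0.00922)/1.00597 + 234.7 = 229.2936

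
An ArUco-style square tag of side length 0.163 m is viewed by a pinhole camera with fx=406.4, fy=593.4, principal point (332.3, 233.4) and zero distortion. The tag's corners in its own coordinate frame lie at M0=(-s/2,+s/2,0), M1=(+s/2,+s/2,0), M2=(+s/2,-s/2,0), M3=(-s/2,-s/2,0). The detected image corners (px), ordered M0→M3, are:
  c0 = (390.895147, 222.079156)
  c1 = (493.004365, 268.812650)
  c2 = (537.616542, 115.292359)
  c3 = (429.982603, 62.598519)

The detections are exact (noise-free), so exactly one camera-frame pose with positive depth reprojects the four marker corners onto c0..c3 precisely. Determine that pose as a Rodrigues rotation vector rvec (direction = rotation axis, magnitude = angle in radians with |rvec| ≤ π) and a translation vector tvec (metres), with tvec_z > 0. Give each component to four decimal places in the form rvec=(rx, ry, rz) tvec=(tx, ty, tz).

rvec=(0.2284, -0.0348, 0.3057) tvec=(0.1890, -0.0631, 0.5887)

Intrinsics K: fx=406.4, fy=593.4, cx=332.3, cy=233.4
Marker side s = 0.163 m; corners in marker frame (Z=0):
  M0 = (-0.0815, +0.0815, 0)
  M1 = (+0.0815, +0.0815, 0)
  M2 = (+0.0815, -0.0815, 0)
  M3 = (-0.0815, -0.0815, 0)
Detected image corners:
  c0 = (390.895147, 222.079156) px
  c1 = (493.004365, 268.812650) px
  c2 = (537.616542, 115.292359) px
  c3 = (429.982603, 62.598519) px
Planar DLT: solve 8×8 A·h = b for H (H[2,2]=1):
  H  [+696.68237 -85.83615 +462.74117]
  H  [+323.87751 +1021.74541 +169.78816]
  H  [+0.11625 +0.36959 +1.00000]
B = K⁻¹H; ‖b₁‖=1.698669, ‖b₂‖=1.698669; λ = 2/(‖b₁‖+‖b₂‖) = 0.588696, sign → tz>0 ⇒ λ=+0.588696
r₁ = λ·B[:,0] = (+0.95323,+0.29439,+0.06844); r₂ = λ·B[:,1] = (-0.30224,+0.92807,+0.21757)
r₃ = r₁×r₂ = (+0.00054,-0.22808,+0.97364); SVD([r₁ r₂ r₃]) → R = UVᵀ:
  R  [+0.95323 -0.30224 +0.00054]
  R  [+0.29439 +0.92807 -0.22808]
  R  [+0.06844 +0.21757 +0.97364]
t = (+0.18895, -0.06311, +0.58870) m
tr R = 2.854942; θ = arccos((tr R − 1)/2) = 0.383206 rad = 21.956°
axis k = ((R−Rᵀ)₃₂, (R−Rᵀ)₁₃, (R−Rᵀ)₂₁) / (2 sinθ) = (+0.595963, -0.090796, +0.797863)
rvec = θ·k = (+0.228376, -0.034794, +0.305745)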